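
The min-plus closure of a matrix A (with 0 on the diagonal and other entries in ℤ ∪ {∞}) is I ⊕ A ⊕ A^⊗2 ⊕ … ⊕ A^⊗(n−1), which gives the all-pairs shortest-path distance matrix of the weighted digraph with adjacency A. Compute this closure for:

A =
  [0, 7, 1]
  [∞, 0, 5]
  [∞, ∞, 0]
Closure =
  [0, 7, 1]
  [∞, 0, 5]
  [∞, ∞, 0]

This is the Floyd-Warshall all-pairs shortest-path computation. For each intermediate vertex k = 0, 1, …, 2, update dist[i][j] ← min(dist[i][j], dist[i][k] + dist[k][j]). The final matrix gives, for each (i, j), the minimum total weight of any directed path from i to j (possibly empty when i = j).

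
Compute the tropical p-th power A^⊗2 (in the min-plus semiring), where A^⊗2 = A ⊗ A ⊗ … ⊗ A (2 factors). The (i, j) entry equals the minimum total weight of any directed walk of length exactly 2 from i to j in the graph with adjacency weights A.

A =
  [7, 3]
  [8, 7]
A^⊗2 =
  [11, 10]
  [15, 11]

Each entry (A^⊗2)_ij equals the minimum over all length-2 walks i = v_0 → v_1 → … → v_2 = j of Σ_t A[v_t][v_{t+1}]. For example, for (i, j) = (0, 1) we minimise over 2 possible intermediate vertex sequences; the minimum is 10, attained along the walk 0 → 0 → 1.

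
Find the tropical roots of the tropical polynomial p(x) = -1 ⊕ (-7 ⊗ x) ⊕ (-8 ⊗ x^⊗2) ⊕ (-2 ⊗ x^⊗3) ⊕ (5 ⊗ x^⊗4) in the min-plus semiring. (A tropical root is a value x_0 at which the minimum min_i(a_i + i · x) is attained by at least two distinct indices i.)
Roots: {-7, -6, 1, 6}

Each tropical root is a break point of the lower envelope of the lines y = a_i + i · x (there are 5 lines, with slopes 0, 1, ..., 4). Only the lines that attain the minimum somewhere contribute to roots; other lines are dominated. Here the surviving (envelope) indices are i = 4, i = 3, i = 2, i = 1, i = 0.
Intersections between consecutive envelope lines give the roots: for adjacent envelope indices i < j the intersection is x = (a_i − a_j) / (j − i). Reading off the sorted break points: {-7, -6, 1, 6}.
Verification: at each break x_0, at least two indices attain the minimum of min_i(a_i + i · x_0).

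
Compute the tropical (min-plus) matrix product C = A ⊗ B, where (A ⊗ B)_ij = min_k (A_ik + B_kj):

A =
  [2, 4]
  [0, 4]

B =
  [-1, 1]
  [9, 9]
A ⊗ B =
  [1, 3]
  [-1, 1]

Apply the min-plus product entry-by-entry:
  C[0][0] = min over k of (A[0][0] + B[0][0] = 2 + -1 = 1, A[0][1] + B[1][0] = 4 + 9 = 13) = 1 (attained at k = 0)
  C[0][1] = min over k of (A[0][0] + B[0][1] = 2 + 1 = 3, A[0][1] + B[1][1] = 4 + 9 = 13) = 3 (attained at k = 0)
  C[1][0] = min over k of (A[1][0] + B[0][0] = 0 + -1 = -1, A[1][1] + B[1][0] = 4 + 9 = 13) = -1 (attained at k = 0)
  C[1][1] = min over k of (A[1][0] + B[0][1] = 0 + 1 = 1, A[1][1] + B[1][1] = 4 + 9 = 13) = 1 (attained at k = 0)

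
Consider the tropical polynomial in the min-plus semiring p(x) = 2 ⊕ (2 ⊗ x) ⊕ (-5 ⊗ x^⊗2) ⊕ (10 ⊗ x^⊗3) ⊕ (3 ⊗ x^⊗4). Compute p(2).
p(2) = -1

A tropical monomial a ⊗ x^⊗i evaluates to a + i · x. Evaluating each term at x = 2:
  Term 0 contributes 2 + 0 · 2 = 2
  Term 1 contributes 2 + 1 · 2 = 4
  Term 2 contributes -5 + 2 · 2 = -1
  Term 3 contributes 10 + 3 · 2 = 16
  Term 4 contributes 3 + 4 · 2 = 11
p(2) = ⊕ of these = min[2, 4, -1, 16, 11] = -1.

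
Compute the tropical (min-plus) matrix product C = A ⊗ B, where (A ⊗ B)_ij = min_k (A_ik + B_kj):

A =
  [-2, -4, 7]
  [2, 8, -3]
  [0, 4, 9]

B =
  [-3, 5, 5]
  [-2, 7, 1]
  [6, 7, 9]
A ⊗ B =
  [-6, 3, -3]
  [-1, 4, 6]
  [-3, 5, 5]

Apply the min-plus product entry-by-entry:
  C[0][0] = min over k of (A[0][0] + B[0][0] = -2 + -3 = -5, A[0][1] + B[1][0] = -4 + -2 = -6, A[0][2] + B[2][0] = 7 + 6 = 13) = -6 (attained at k = 1)
  C[0][1] = min over k of (A[0][0] + B[0][1] = -2 + 5 = 3, A[0][1] + B[1][1] = -4 + 7 = 3, A[0][2] + B[2][1] = 7 + 7 = 14) = 3 (attained at k = 0)
  C[0][2] = min over k of (A[0][0] + B[0][2] = -2 + 5 = 3, A[0][1] + B[1][2] = -4 + 1 = -3, A[0][2] + B[2][2] = 7 + 9 = 16) = -3 (attained at k = 1)
  C[1][0] = min over k of (A[1][0] + B[0][0] = 2 + -3 = -1, A[1][1] + B[1][0] = 8 + -2 = 6, A[1][2] + B[2][0] = -3 + 6 = 3) = -1 (attained at k = 0)
  C[1][1] = min over k of (A[1][0] + B[0][1] = 2 + 5 = 7, A[1][1] + B[1][1] = 8 + 7 = 15, A[1][2] + B[2][1] = -3 + 7 = 4) = 4 (attained at k = 2)
  C[1][2] = min over k of (A[1][0] + B[0][2] = 2 + 5 = 7, A[1][1] + B[1][2] = 8 + 1 = 9, A[1][2] + B[2][2] = -3 + 9 = 6) = 6 (attained at k = 2)
  C[2][0] = min over k of (A[2][0] + B[0][0] = 0 + -3 = -3, A[2][1] + B[1][0] = 4 + -2 = 2, A[2][2] + B[2][0] = 9 + 6 = 15) = -3 (attained at k = 0)
  C[2][1] = min over k of (A[2][0] + B[0][1] = 0 + 5 = 5, A[2][1] + B[1][1] = 4 + 7 = 11, A[2][2] + B[2][1] = 9 + 7 = 16) = 5 (attained at k = 0)
  C[2][2] = min over k of (A[2][0] + B[0][2] = 0 + 5 = 5, A[2][1] + B[1][2] = 4 + 1 = 5, A[2][2] + B[2][2] = 9 + 9 = 18) = 5 (attained at k = 0)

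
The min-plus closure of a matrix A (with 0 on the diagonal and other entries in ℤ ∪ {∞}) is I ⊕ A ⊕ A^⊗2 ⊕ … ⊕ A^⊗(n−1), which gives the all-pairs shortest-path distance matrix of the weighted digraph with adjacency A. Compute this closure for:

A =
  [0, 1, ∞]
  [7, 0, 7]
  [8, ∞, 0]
Closure =
  [0, 1, 8]
  [7, 0, 7]
  [8, 9, 0]

This is the Floyd-Warshall all-pairs shortest-path computation. For each intermediate vertex k = 0, 1, …, 2, update dist[i][j] ← min(dist[i][j], dist[i][k] + dist[k][j]). The final matrix gives, for each (i, j), the minimum total weight of any directed path from i to j (possibly empty when i = j).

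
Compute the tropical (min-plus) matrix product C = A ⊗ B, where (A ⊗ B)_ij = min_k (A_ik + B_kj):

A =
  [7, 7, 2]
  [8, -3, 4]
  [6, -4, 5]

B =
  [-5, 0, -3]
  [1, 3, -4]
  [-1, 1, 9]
A ⊗ B =
  [1, 3, 3]
  [-2, 0, -7]
  [-3, -1, -8]

Apply the min-plus product entry-by-entry:
  C[0][0] = min over k of (A[0][0] + B[0][0] = 7 + -5 = 2, A[0][1] + B[1][0] = 7 + 1 = 8, A[0][2] + B[2][0] = 2 + -1 = 1) = 1 (attained at k = 2)
  C[0][1] = min over k of (A[0][0] + B[0][1] = 7 + 0 = 7, A[0][1] + B[1][1] = 7 + 3 = 10, A[0][2] + B[2][1] = 2 + 1 = 3) = 3 (attained at k = 2)
  C[0][2] = min over k of (A[0][0] + B[0][2] = 7 + -3 = 4, A[0][1] + B[1][2] = 7 + -4 = 3, A[0][2] + B[2][2] = 2 + 9 = 11) = 3 (attained at k = 1)
  C[1][0] = min over k of (A[1][0] + B[0][0] = 8 + -5 = 3, A[1][1] + B[1][0] = -3 + 1 = -2, A[1][2] + B[2][0] = 4 + -1 = 3) = -2 (attained at k = 1)
  C[1][1] = min over k of (A[1][0] + B[0][1] = 8 + 0 = 8, A[1][1] + B[1][1] = -3 + 3 = 0, A[1][2] + B[2][1] = 4 + 1 = 5) = 0 (attained at k = 1)
  C[1][2] = min over k of (A[1][0] + B[0][2] = 8 + -3 = 5, A[1][1] + B[1][2] = -3 + -4 = -7, A[1][2] + B[2][2] = 4 + 9 = 13) = -7 (attained at k = 1)
  C[2][0] = min over k of (A[2][0] + B[0][0] = 6 + -5 = 1, A[2][1] + B[1][0] = -4 + 1 = -3, A[2][2] + B[2][0] = 5 + -1 = 4) = -3 (attained at k = 1)
  C[2][1] = min over k of (A[2][0] + B[0][1] = 6 + 0 = 6, A[2][1] + B[1][1] = -4 + 3 = -1, A[2][2] + B[2][1] = 5 + 1 = 6) = -1 (attained at k = 1)
  C[2][2] = min over k of (A[2][0] + B[0][2] = 6 + -3 = 3, A[2][1] + B[1][2] = -4 + -4 = -8, A[2][2] + B[2][2] = 5 + 9 = 14) = -8 (attained at k = 1)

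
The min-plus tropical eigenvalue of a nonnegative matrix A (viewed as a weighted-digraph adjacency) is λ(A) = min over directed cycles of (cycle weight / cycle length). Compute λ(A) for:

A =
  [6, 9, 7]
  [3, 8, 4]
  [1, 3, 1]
λ(A) = 1

Enumerate directed cycles and compute their means (weight / length). Sample:
  cycle 0 → 0: weight = 6, length = 1, mean = 6/1 ≈ 6.000
  cycle 1 → 1: weight = 8, length = 1, mean = 8/1 ≈ 8.000
  cycle 2 → 2: weight = 1, length = 1, mean = 1/1 ≈ 1.000
  cycle 0 → 1 → 0: weight = 12, length = 2, mean = 12/2 ≈ 6.000
  cycle 0 → 2 → 0: weight = 8, length = 2, mean = 8/2 ≈ 4.000
  cycle 1 → 0 → 1: weight = 12, length = 2, mean = 12/2 ≈ 6.000
Minimum mean = 1.000, attained e.g. along the cycle 2 → 2 with weight 1 and length 1. So λ(A) = 1/1 = 1.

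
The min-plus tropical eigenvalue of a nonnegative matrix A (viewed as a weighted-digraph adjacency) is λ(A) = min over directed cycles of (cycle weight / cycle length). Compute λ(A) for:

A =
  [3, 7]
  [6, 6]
λ(A) = 3

Enumerate directed cycles and compute their means (weight / length). Sample:
  cycle 0 → 0: weight = 3, length = 1, mean = 3/1 ≈ 3.000
  cycle 1 → 1: weight = 6, length = 1, mean = 6/1 ≈ 6.000
  cycle 0 → 1 → 0: weight = 13, length = 2, mean = 13/2 ≈ 6.500
  cycle 1 → 0 → 1: weight = 13, length = 2, mean = 13/2 ≈ 6.500
Minimum mean = 3.000, attained e.g. along the cycle 0 → 0 with weight 3 and length 1. So λ(A) = 3/1 = 3.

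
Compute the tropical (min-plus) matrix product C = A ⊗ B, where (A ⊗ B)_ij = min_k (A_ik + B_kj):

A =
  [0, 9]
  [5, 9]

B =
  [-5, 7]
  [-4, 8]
A ⊗ B =
  [-5, 7]
  [0, 12]

Apply the min-plus product entry-by-entry:
  C[0][0] = min over k of (A[0][0] + B[0][0] = 0 + -5 = -5, A[0][1] + B[1][0] = 9 + -4 = 5) = -5 (attained at k = 0)
  C[0][1] = min over k of (A[0][0] + B[0][1] = 0 + 7 = 7, A[0][1] + B[1][1] = 9 + 8 = 17) = 7 (attained at k = 0)
  C[1][0] = min over k of (A[1][0] + B[0][0] = 5 + -5 = 0, A[1][1] + B[1][0] = 9 + -4 = 5) = 0 (attained at k = 0)
  C[1][1] = min over k of (A[1][0] + B[0][1] = 5 + 7 = 12, A[1][1] + B[1][1] = 9 + 8 = 17) = 12 (attained at k = 0)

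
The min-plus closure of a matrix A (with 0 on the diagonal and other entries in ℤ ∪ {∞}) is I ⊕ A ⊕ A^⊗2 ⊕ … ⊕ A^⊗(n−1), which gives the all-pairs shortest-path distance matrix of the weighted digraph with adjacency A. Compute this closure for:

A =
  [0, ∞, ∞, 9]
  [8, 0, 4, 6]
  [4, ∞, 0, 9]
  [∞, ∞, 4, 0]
Closure =
  [0, ∞, 13, 9]
  [8, 0, 4, 6]
  [4, ∞, 0, 9]
  [8, ∞, 4, 0]

This is the Floyd-Warshall all-pairs shortest-path computation. For each intermediate vertex k = 0, 1, …, 3, update dist[i][j] ← min(dist[i][j], dist[i][k] + dist[k][j]). The final matrix gives, for each (i, j), the minimum total weight of any directed path from i to j (possibly empty when i = j).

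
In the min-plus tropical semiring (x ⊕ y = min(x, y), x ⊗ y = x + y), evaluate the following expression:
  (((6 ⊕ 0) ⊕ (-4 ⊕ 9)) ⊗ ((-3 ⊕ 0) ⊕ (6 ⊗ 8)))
(((6 ⊕ 0) ⊕ (-4 ⊕ 9)) ⊗ ((-3 ⊕ 0) ⊕ (6 ⊗ 8))) = -7

Expand innermost to outermost. Recall ⊕ takes the minimum of its arguments and ⊗ takes their sum. Working out the expression (((6 ⊕ 0) ⊕ (-4 ⊕ 9)) ⊗ ((-3 ⊕ 0) ⊕ (6 ⊗ 8))) gives -7.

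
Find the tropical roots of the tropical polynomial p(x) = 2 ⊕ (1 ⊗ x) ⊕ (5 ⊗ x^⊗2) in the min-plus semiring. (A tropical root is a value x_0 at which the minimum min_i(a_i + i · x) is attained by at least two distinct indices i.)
Roots: {-4, 1}

Each tropical root is a break point of the lower envelope of the lines y = a_i + i · x (there are 3 lines, with slopes 0, 1, ..., 2). Only the lines that attain the minimum somewhere contribute to roots; other lines are dominated. Here the surviving (envelope) indices are i = 2, i = 1, i = 0.
Intersections between consecutive envelope lines give the roots: for adjacent envelope indices i < j the intersection is x = (a_i − a_j) / (j − i). Reading off the sorted break points: {-4, 1}.
Verification: at each break x_0, at least two indices attain the minimum of min_i(a_i + i · x_0).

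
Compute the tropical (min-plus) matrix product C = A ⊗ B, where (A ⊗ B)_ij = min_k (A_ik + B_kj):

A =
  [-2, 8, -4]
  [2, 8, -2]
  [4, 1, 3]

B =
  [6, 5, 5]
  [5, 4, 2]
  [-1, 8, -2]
A ⊗ B =
  [-5, 3, -6]
  [-3, 6, -4]
  [2, 5, 1]

Apply the min-plus product entry-by-entry:
  C[0][0] = min over k of (A[0][0] + B[0][0] = -2 + 6 = 4, A[0][1] + B[1][0] = 8 + 5 = 13, A[0][2] + B[2][0] = -4 + -1 = -5) = -5 (attained at k = 2)
  C[0][1] = min over k of (A[0][0] + B[0][1] = -2 + 5 = 3, A[0][1] + B[1][1] = 8 + 4 = 12, A[0][2] + B[2][1] = -4 + 8 = 4) = 3 (attained at k = 0)
  C[0][2] = min over k of (A[0][0] + B[0][2] = -2 + 5 = 3, A[0][1] + B[1][2] = 8 + 2 = 10, A[0][2] + B[2][2] = -4 + -2 = -6) = -6 (attained at k = 2)
  C[1][0] = min over k of (A[1][0] + B[0][0] = 2 + 6 = 8, A[1][1] + B[1][0] = 8 + 5 = 13, A[1][2] + B[2][0] = -2 + -1 = -3) = -3 (attained at k = 2)
  C[1][1] = min over k of (A[1][0] + B[0][1] = 2 + 5 = 7, A[1][1] + B[1][1] = 8 + 4 = 12, A[1][2] + B[2][1] = -2 + 8 = 6) = 6 (attained at k = 2)
  C[1][2] = min over k of (A[1][0] + B[0][2] = 2 + 5 = 7, A[1][1] + B[1][2] = 8 + 2 = 10, A[1][2] + B[2][2] = -2 + -2 = -4) = -4 (attained at k = 2)
  C[2][0] = min over k of (A[2][0] + B[0][0] = 4 + 6 = 10, A[2][1] + B[1][0] = 1 + 5 = 6, A[2][2] + B[2][0] = 3 + -1 = 2) = 2 (attained at k = 2)
  C[2][1] = min over k of (A[2][0] + B[0][1] = 4 + 5 = 9, A[2][1] + B[1][1] = 1 + 4 = 5, A[2][2] + B[2][1] = 3 + 8 = 11) = 5 (attained at k = 1)
  C[2][2] = min over k of (A[2][0] + B[0][2] = 4 + 5 = 9, A[2][1] + B[1][2] = 1 + 2 = 3, A[2][2] + B[2][2] = 3 + -2 = 1) = 1 (attained at k = 2)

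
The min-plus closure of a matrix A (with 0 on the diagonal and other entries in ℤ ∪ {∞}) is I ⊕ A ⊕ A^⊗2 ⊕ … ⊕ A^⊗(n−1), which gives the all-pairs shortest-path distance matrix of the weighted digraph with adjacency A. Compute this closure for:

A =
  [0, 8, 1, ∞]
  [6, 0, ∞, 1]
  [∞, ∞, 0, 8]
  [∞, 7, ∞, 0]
Closure =
  [0, 8, 1, 9]
  [6, 0, 7, 1]
  [21, 15, 0, 8]
  [13, 7, 14, 0]

This is the Floyd-Warshall all-pairs shortest-path computation. For each intermediate vertex k = 0, 1, …, 3, update dist[i][j] ← min(dist[i][j], dist[i][k] + dist[k][j]). The final matrix gives, for each (i, j), the minimum total weight of any directed path from i to j (possibly empty when i = j).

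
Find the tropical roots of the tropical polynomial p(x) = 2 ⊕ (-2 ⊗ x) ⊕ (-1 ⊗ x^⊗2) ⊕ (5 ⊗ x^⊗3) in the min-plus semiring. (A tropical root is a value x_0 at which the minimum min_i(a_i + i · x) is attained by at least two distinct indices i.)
Roots: {-6, -1, 4}

Each tropical root is a break point of the lower envelope of the lines y = a_i + i · x (there are 4 lines, with slopes 0, 1, ..., 3). Only the lines that attain the minimum somewhere contribute to roots; other lines are dominated. Here the surviving (envelope) indices are i = 3, i = 2, i = 1, i = 0.
Intersections between consecutive envelope lines give the roots: for adjacent envelope indices i < j the intersection is x = (a_i − a_j) / (j − i). Reading off the sorted break points: {-6, -1, 4}.
Verification: at each break x_0, at least two indices attain the minimum of min_i(a_i + i · x_0).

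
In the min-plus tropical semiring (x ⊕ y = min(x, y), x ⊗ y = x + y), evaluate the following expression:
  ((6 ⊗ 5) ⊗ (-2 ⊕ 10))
((6 ⊗ 5) ⊗ (-2 ⊕ 10)) = 9

Expand innermost to outermost. Recall ⊕ takes the minimum of its arguments and ⊗ takes their sum. Working out the expression ((6 ⊗ 5) ⊗ (-2 ⊕ 10)) gives 9.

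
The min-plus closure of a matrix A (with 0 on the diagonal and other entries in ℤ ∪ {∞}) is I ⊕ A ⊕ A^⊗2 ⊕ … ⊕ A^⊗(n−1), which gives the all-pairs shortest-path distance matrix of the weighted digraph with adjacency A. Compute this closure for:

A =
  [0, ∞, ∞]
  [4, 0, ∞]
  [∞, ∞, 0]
Closure =
  [0, ∞, ∞]
  [4, 0, ∞]
  [∞, ∞, 0]

This is the Floyd-Warshall all-pairs shortest-path computation. For each intermediate vertex k = 0, 1, …, 2, update dist[i][j] ← min(dist[i][j], dist[i][k] + dist[k][j]). The final matrix gives, for each (i, j), the minimum total weight of any directed path from i to j (possibly empty when i = j).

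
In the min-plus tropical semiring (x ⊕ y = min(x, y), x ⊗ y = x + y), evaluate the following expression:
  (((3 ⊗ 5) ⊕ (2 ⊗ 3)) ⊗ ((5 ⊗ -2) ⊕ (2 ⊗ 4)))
(((3 ⊗ 5) ⊕ (2 ⊗ 3)) ⊗ ((5 ⊗ -2) ⊕ (2 ⊗ 4))) = 8

Expand innermost to outermost. Recall ⊕ takes the minimum of its arguments and ⊗ takes their sum. Working out the expression (((3 ⊗ 5) ⊕ (2 ⊗ 3)) ⊗ ((5 ⊗ -2) ⊕ (2 ⊗ 4))) gives 8.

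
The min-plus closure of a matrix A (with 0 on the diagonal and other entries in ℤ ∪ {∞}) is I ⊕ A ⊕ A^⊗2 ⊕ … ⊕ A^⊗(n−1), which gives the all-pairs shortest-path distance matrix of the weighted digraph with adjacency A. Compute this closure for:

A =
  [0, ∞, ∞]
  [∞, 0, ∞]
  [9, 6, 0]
Closure =
  [0, ∞, ∞]
  [∞, 0, ∞]
  [9, 6, 0]

This is the Floyd-Warshall all-pairs shortest-path computation. For each intermediate vertex k = 0, 1, …, 2, update dist[i][j] ← min(dist[i][j], dist[i][k] + dist[k][j]). The final matrix gives, for each (i, j), the minimum total weight of any directed path from i to j (possibly empty when i = j).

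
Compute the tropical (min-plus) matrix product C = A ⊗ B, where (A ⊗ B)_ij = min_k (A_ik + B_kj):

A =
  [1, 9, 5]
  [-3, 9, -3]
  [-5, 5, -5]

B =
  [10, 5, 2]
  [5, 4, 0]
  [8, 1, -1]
A ⊗ B =
  [11, 6, 3]
  [5, -2, -4]
  [3, -4, -6]

Apply the min-plus product entry-by-entry:
  C[0][0] = min over k of (A[0][0] + B[0][0] = 1 + 10 = 11, A[0][1] + B[1][0] = 9 + 5 = 14, A[0][2] + B[2][0] = 5 + 8 = 13) = 11 (attained at k = 0)
  C[0][1] = min over k of (A[0][0] + B[0][1] = 1 + 5 = 6, A[0][1] + B[1][1] = 9 + 4 = 13, A[0][2] + B[2][1] = 5 + 1 = 6) = 6 (attained at k = 0)
  C[0][2] = min over k of (A[0][0] + B[0][2] = 1 + 2 = 3, A[0][1] + B[1][2] = 9 + 0 = 9, A[0][2] + B[2][2] = 5 + -1 = 4) = 3 (attained at k = 0)
  C[1][0] = min over k of (A[1][0] + B[0][0] = -3 + 10 = 7, A[1][1] + B[1][0] = 9 + 5 = 14, A[1][2] + B[2][0] = -3 + 8 = 5) = 5 (attained at k = 2)
  C[1][1] = min over k of (A[1][0] + B[0][1] = -3 + 5 = 2, A[1][1] + B[1][1] = 9 + 4 = 13, A[1][2] + B[2][1] = -3 + 1 = -2) = -2 (attained at k = 2)
  C[1][2] = min over k of (A[1][0] + B[0][2] = -3 + 2 = -1, A[1][1] + B[1][2] = 9 + 0 = 9, A[1][2] + B[2][2] = -3 + -1 = -4) = -4 (attained at k = 2)
  C[2][0] = min over k of (A[2][0] + B[0][0] = -5 + 10 = 5, A[2][1] + B[1][0] = 5 + 5 = 10, A[2][2] + B[2][0] = -5 + 8 = 3) = 3 (attained at k = 2)
  C[2][1] = min over k of (A[2][0] + B[0][1] = -5 + 5 = 0, A[2][1] + B[1][1] = 5 + 4 = 9, A[2][2] + B[2][1] = -5 + 1 = -4) = -4 (attained at k = 2)
  C[2][2] = min over k of (A[2][0] + B[0][2] = -5 + 2 = -3, A[2][1] + B[1][2] = 5 + 0 = 5, A[2][2] + B[2][2] = -5 + -1 = -6) = -6 (attained at k = 2)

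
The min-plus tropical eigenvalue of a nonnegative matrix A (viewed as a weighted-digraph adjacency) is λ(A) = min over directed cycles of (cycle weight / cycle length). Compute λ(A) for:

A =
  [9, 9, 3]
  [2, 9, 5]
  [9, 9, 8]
λ(A) = 14/3

Enumerate directed cycles and compute their means (weight / length). Sample:
  cycle 0 → 0: weight = 9, length = 1, mean = 9/1 ≈ 9.000
  cycle 1 → 1: weight = 9, length = 1, mean = 9/1 ≈ 9.000
  cycle 2 → 2: weight = 8, length = 1, mean = 8/1 ≈ 8.000
  cycle 0 → 1 → 0: weight = 11, length = 2, mean = 11/2 ≈ 5.500
  cycle 0 → 2 → 0: weight = 12, length = 2, mean = 12/2 ≈ 6.000
  cycle 1 → 0 → 1: weight = 11, length = 2, mean = 11/2 ≈ 5.500
Minimum mean = 4.667, attained e.g. along the cycle 0 → 2 → 1 → 0 with weight 14 and length 3. So λ(A) = 14/3 = 14/3.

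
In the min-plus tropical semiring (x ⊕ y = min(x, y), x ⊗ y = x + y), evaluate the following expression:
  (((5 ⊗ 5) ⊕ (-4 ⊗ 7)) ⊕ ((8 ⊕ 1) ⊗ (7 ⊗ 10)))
(((5 ⊗ 5) ⊕ (-4 ⊗ 7)) ⊕ ((8 ⊕ 1) ⊗ (7 ⊗ 10))) = 3

Expand innermost to outermost. Recall ⊕ takes the minimum of its arguments and ⊗ takes their sum. Working out the expression (((5 ⊗ 5) ⊕ (-4 ⊗ 7)) ⊕ ((8 ⊕ 1) ⊗ (7 ⊗ 10))) gives 3.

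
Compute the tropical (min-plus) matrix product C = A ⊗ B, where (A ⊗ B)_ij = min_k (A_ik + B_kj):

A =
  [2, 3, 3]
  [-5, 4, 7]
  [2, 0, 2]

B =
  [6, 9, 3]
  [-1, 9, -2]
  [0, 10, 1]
A ⊗ B =
  [2, 11, 1]
  [1, 4, -2]
  [-1, 9, -2]

Apply the min-plus product entry-by-entry:
  C[0][0] = min over k of (A[0][0] + B[0][0] = 2 + 6 = 8, A[0][1] + B[1][0] = 3 + -1 = 2, A[0][2] + B[2][0] = 3 + 0 = 3) = 2 (attained at k = 1)
  C[0][1] = min over k of (A[0][0] + B[0][1] = 2 + 9 = 11, A[0][1] + B[1][1] = 3 + 9 = 12, A[0][2] + B[2][1] = 3 + 10 = 13) = 11 (attained at k = 0)
  C[0][2] = min over k of (A[0][0] + B[0][2] = 2 + 3 = 5, A[0][1] + B[1][2] = 3 + -2 = 1, A[0][2] + B[2][2] = 3 + 1 = 4) = 1 (attained at k = 1)
  C[1][0] = min over k of (A[1][0] + B[0][0] = -5 + 6 = 1, A[1][1] + B[1][0] = 4 + -1 = 3, A[1][2] + B[2][0] = 7 + 0 = 7) = 1 (attained at k = 0)
  C[1][1] = min over k of (A[1][0] + B[0][1] = -5 + 9 = 4, A[1][1] + B[1][1] = 4 + 9 = 13, A[1][2] + B[2][1] = 7 + 10 = 17) = 4 (attained at k = 0)
  C[1][2] = min over k of (A[1][0] + B[0][2] = -5 + 3 = -2, A[1][1] + B[1][2] = 4 + -2 = 2, A[1][2] + B[2][2] = 7 + 1 = 8) = -2 (attained at k = 0)
  C[2][0] = min over k of (A[2][0] + B[0][0] = 2 + 6 = 8, A[2][1] + B[1][0] = 0 + -1 = -1, A[2][2] + B[2][0] = 2 + 0 = 2) = -1 (attained at k = 1)
  C[2][1] = min over k of (A[2][0] + B[0][1] = 2 + 9 = 11, A[2][1] + B[1][1] = 0 + 9 = 9, A[2][2] + B[2][1] = 2 + 10 = 12) = 9 (attained at k = 1)
  C[2][2] = min over k of (A[2][0] + B[0][2] = 2 + 3 = 5, A[2][1] + B[1][2] = 0 + -2 = -2, A[2][2] + B[2][2] = 2 + 1 = 3) = -2 (attained at k = 1)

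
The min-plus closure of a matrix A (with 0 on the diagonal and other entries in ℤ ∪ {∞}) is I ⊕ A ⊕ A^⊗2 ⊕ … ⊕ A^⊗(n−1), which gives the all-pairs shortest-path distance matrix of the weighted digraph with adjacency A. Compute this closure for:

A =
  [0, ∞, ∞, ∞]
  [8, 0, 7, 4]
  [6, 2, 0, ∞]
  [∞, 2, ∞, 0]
Closure =
  [0, ∞, ∞, ∞]
  [8, 0, 7, 4]
  [6, 2, 0, 6]
  [10, 2, 9, 0]

This is the Floyd-Warshall all-pairs shortest-path computation. For each intermediate vertex k = 0, 1, …, 3, update dist[i][j] ← min(dist[i][j], dist[i][k] + dist[k][j]). The final matrix gives, for each (i, j), the minimum total weight of any directed path from i to j (possibly empty when i = j).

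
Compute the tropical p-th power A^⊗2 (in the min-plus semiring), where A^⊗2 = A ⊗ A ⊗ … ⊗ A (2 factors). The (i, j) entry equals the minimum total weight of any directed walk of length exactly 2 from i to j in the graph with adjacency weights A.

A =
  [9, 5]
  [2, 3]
A^⊗2 =
  [7, 8]
  [5, 6]

Each entry (A^⊗2)_ij equals the minimum over all length-2 walks i = v_0 → v_1 → … → v_2 = j of Σ_t A[v_t][v_{t+1}]. For example, for (i, j) = (0, 1) we minimise over 2 possible intermediate vertex sequences; the minimum is 8, attained along the walk 0 → 1 → 1.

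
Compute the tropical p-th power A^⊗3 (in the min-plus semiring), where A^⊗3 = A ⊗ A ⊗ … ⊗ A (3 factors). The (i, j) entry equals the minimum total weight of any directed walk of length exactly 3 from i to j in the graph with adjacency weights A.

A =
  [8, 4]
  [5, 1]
A^⊗3 =
  [10, 6]
  [7, 3]

Each entry (A^⊗3)_ij equals the minimum over all length-3 walks i = v_0 → v_1 → … → v_3 = j of Σ_t A[v_t][v_{t+1}]. For example, for (i, j) = (0, 1) we minimise over 4 possible intermediate vertex sequences; the minimum is 6, attained along the walk 0 → 1 → 1 → 1.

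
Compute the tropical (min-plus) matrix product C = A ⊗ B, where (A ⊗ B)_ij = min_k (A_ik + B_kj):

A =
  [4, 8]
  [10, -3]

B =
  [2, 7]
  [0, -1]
A ⊗ B =
  [6, 7]
  [-3, -4]

Apply the min-plus product entry-by-entry:
  C[0][0] = min over k of (A[0][0] + B[0][0] = 4 + 2 = 6, A[0][1] + B[1][0] = 8 + 0 = 8) = 6 (attained at k = 0)
  C[0][1] = min over k of (A[0][0] + B[0][1] = 4 + 7 = 11, A[0][1] + B[1][1] = 8 + -1 = 7) = 7 (attained at k = 1)
  C[1][0] = min over k of (A[1][0] + B[0][0] = 10 + 2 = 12, A[1][1] + B[1][0] = -3 + 0 = -3) = -3 (attained at k = 1)
  C[1][1] = min over k of (A[1][0] + B[0][1] = 10 + 7 = 17, A[1][1] + B[1][1] = -3 + -1 = -4) = -4 (attained at k = 1)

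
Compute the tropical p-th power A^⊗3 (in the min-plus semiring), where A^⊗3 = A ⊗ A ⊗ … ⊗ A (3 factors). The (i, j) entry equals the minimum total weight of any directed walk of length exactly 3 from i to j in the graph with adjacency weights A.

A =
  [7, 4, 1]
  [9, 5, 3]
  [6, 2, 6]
A^⊗3 =
  [12, 8, 6]
  [14, 10, 8]
  [11, 7, 10]

Each entry (A^⊗3)_ij equals the minimum over all length-3 walks i = v_0 → v_1 → … → v_3 = j of Σ_t A[v_t][v_{t+1}]. For example, for (i, j) = (0, 2) we minimise over 9 possible intermediate vertex sequences; the minimum is 6, attained along the walk 0 → 2 → 1 → 2.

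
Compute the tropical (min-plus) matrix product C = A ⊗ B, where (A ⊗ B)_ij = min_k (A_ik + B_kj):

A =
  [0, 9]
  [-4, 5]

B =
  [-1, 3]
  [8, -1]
A ⊗ B =
  [-1, 3]
  [-5, -1]

Apply the min-plus product entry-by-entry:
  C[0][0] = min over k of (A[0][0] + B[0][0] = 0 + -1 = -1, A[0][1] + B[1][0] = 9 + 8 = 17) = -1 (attained at k = 0)
  C[0][1] = min over k of (A[0][0] + B[0][1] = 0 + 3 = 3, A[0][1] + B[1][1] = 9 + -1 = 8) = 3 (attained at k = 0)
  C[1][0] = min over k of (A[1][0] + B[0][0] = -4 + -1 = -5, A[1][1] + B[1][0] = 5 + 8 = 13) = -5 (attained at k = 0)
  C[1][1] = min over k of (A[1][0] + B[0][1] = -4 + 3 = -1, A[1][1] + B[1][1] = 5 + -1 = 4) = -1 (attained at k = 0)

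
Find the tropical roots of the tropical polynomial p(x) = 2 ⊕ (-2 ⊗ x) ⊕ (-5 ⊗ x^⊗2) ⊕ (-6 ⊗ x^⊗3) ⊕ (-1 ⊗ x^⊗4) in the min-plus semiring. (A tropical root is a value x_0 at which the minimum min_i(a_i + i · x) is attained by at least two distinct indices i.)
Roots: {-5, 1, 3, 4}

Each tropical root is a break point of the lower envelope of the lines y = a_i + i · x (there are 5 lines, with slopes 0, 1, ..., 4). Only the lines that attain the minimum somewhere contribute to roots; other lines are dominated. Here the surviving (envelope) indices are i = 4, i = 3, i = 2, i = 1, i = 0.
Intersections between consecutive envelope lines give the roots: for adjacent envelope indices i < j the intersection is x = (a_i − a_j) / (j − i). Reading off the sorted break points: {-5, 1, 3, 4}.
Verification: at each break x_0, at least two indices attain the minimum of min_i(a_i + i · x_0).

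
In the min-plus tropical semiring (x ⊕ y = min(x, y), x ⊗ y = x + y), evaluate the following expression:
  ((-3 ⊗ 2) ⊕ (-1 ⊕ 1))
((-3 ⊗ 2) ⊕ (-1 ⊕ 1)) = -1

Expand innermost to outermost. Recall ⊕ takes the minimum of its arguments and ⊗ takes their sum. Working out the expression ((-3 ⊗ 2) ⊕ (-1 ⊕ 1)) gives -1.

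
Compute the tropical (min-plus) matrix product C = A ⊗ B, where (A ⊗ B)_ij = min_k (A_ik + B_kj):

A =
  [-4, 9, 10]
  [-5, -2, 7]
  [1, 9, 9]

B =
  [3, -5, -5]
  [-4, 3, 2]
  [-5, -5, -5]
A ⊗ B =
  [-1, -9, -9]
  [-6, -10, -10]
  [4, -4, -4]

Apply the min-plus product entry-by-entry:
  C[0][0] = min over k of (A[0][0] + B[0][0] = -4 + 3 = -1, A[0][1] + B[1][0] = 9 + -4 = 5, A[0][2] + B[2][0] = 10 + -5 = 5) = -1 (attained at k = 0)
  C[0][1] = min over k of (A[0][0] + B[0][1] = -4 + -5 = -9, A[0][1] + B[1][1] = 9 + 3 = 12, A[0][2] + B[2][1] = 10 + -5 = 5) = -9 (attained at k = 0)
  C[0][2] = min over k of (A[0][0] + B[0][2] = -4 + -5 = -9, A[0][1] + B[1][2] = 9 + 2 = 11, A[0][2] + B[2][2] = 10 + -5 = 5) = -9 (attained at k = 0)
  C[1][0] = min over k of (A[1][0] + B[0][0] = -5 + 3 = -2, A[1][1] + B[1][0] = -2 + -4 = -6, A[1][2] + B[2][0] = 7 + -5 = 2) = -6 (attained at k = 1)
  C[1][1] = min over k of (A[1][0] + B[0][1] = -5 + -5 = -10, A[1][1] + B[1][1] = -2 + 3 = 1, A[1][2] + B[2][1] = 7 + -5 = 2) = -10 (attained at k = 0)
  C[1][2] = min over k of (A[1][0] + B[0][2] = -5 + -5 = -10, A[1][1] + B[1][2] = -2 + 2 = 0, A[1][2] + B[2][2] = 7 + -5 = 2) = -10 (attained at k = 0)
  C[2][0] = min over k of (A[2][0] + B[0][0] = 1 + 3 = 4, A[2][1] + B[1][0] = 9 + -4 = 5, A[2][2] + B[2][0] = 9 + -5 = 4) = 4 (attained at k = 0)
  C[2][1] = min over k of (A[2][0] + B[0][1] = 1 + -5 = -4, A[2][1] + B[1][1] = 9 + 3 = 12, A[2][2] + B[2][1] = 9 + -5 = 4) = -4 (attained at k = 0)
  C[2][2] = min over k of (A[2][0] + B[0][2] = 1 + -5 = -4, A[2][1] + B[1][2] = 9 + 2 = 11, A[2][2] + B[2][2] = 9 + -5 = 4) = -4 (attained at k = 0)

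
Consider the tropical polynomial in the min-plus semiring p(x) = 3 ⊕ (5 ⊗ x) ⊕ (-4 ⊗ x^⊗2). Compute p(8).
p(8) = 3

A tropical monomial a ⊗ x^⊗i evaluates to a + i · x. Evaluating each term at x = 8:
  Term 0 contributes 3 + 0 · 8 = 3
  Term 1 contributes 5 + 1 · 8 = 13
  Term 2 contributes -4 + 2 · 8 = 12
p(8) = ⊕ of these = min[3, 13, 12] = 3.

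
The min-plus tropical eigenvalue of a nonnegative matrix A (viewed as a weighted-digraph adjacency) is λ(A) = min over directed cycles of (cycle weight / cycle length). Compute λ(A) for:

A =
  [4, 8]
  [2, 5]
λ(A) = 4

Enumerate directed cycles and compute their means (weight / length). Sample:
  cycle 0 → 0: weight = 4, length = 1, mean = 4/1 ≈ 4.000
  cycle 1 → 1: weight = 5, length = 1, mean = 5/1 ≈ 5.000
  cycle 0 → 1 → 0: weight = 10, length = 2, mean = 10/2 ≈ 5.000
  cycle 1 → 0 → 1: weight = 10, length = 2, mean = 10/2 ≈ 5.000
Minimum mean = 4.000, attained e.g. along the cycle 0 → 0 with weight 4 and length 1. So λ(A) = 4/1 = 4.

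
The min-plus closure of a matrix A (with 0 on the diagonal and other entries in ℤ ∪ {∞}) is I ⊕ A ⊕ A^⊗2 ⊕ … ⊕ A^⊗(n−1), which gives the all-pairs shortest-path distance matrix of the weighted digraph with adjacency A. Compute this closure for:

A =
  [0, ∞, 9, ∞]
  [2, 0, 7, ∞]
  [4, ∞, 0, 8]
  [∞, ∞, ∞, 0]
Closure =
  [0, ∞, 9, 17]
  [2, 0, 7, 15]
  [4, ∞, 0, 8]
  [∞, ∞, ∞, 0]

This is the Floyd-Warshall all-pairs shortest-path computation. For each intermediate vertex k = 0, 1, …, 3, update dist[i][j] ← min(dist[i][j], dist[i][k] + dist[k][j]). The final matrix gives, for each (i, j), the minimum total weight of any directed path from i to j (possibly empty when i = j).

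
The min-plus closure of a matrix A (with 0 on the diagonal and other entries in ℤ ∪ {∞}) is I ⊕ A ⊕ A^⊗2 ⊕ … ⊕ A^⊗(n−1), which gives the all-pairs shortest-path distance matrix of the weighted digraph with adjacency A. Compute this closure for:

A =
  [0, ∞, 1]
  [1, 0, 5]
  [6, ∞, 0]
Closure =
  [0, ∞, 1]
  [1, 0, 2]
  [6, ∞, 0]

This is the Floyd-Warshall all-pairs shortest-path computation. For each intermediate vertex k = 0, 1, …, 2, update dist[i][j] ← min(dist[i][j], dist[i][k] + dist[k][j]). The final matrix gives, for each (i, j), the minimum total weight of any directed path from i to j (possibly empty when i = j).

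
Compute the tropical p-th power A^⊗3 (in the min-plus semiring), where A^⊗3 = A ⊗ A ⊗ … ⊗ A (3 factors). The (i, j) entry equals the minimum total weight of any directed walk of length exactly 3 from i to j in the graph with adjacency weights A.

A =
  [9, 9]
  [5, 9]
A^⊗3 =
  [23, 23]
  [19, 23]

Each entry (A^⊗3)_ij equals the minimum over all length-3 walks i = v_0 → v_1 → … → v_3 = j of Σ_t A[v_t][v_{t+1}]. For example, for (i, j) = (0, 1) we minimise over 4 possible intermediate vertex sequences; the minimum is 23, attained along the walk 0 → 1 → 0 → 1.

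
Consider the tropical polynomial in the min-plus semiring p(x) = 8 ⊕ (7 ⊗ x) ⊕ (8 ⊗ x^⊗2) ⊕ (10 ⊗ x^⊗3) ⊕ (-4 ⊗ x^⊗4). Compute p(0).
p(0) = -4

A tropical monomial a ⊗ x^⊗i evaluates to a + i · x. Evaluating each term at x = 0:
  Term 0 contributes 8 + 0 · 0 = 8
  Term 1 contributes 7 + 1 · 0 = 7
  Term 2 contributes 8 + 2 · 0 = 8
  Term 3 contributes 10 + 3 · 0 = 10
  Term 4 contributes -4 + 4 · 0 = -4
p(0) = ⊕ of these = min[8, 7, 8, 10, -4] = -4.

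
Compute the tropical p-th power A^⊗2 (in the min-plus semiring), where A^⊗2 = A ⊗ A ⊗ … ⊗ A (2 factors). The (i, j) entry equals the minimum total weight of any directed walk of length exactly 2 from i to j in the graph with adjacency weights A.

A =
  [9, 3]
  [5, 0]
A^⊗2 =
  [8, 3]
  [5, 0]

Each entry (A^⊗2)_ij equals the minimum over all length-2 walks i = v_0 → v_1 → … → v_2 = j of Σ_t A[v_t][v_{t+1}]. For example, for (i, j) = (0, 1) we minimise over 2 possible intermediate vertex sequences; the minimum is 3, attained along the walk 0 → 1 → 1.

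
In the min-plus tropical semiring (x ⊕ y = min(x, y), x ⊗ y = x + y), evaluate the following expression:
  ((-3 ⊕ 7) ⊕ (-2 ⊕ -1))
((-3 ⊕ 7) ⊕ (-2 ⊕ -1)) = -3

Expand innermost to outermost. Recall ⊕ takes the minimum of its arguments and ⊗ takes their sum. Working out the expression ((-3 ⊕ 7) ⊕ (-2 ⊕ -1)) gives -3.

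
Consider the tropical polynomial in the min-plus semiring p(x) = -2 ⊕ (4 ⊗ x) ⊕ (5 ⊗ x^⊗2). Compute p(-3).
p(-3) = -2

A tropical monomial a ⊗ x^⊗i evaluates to a + i · x. Evaluating each term at x = -3:
  Term 0 contributes -2 + 0 · -3 = -2
  Term 1 contributes 4 + 1 · -3 = 1
  Term 2 contributes 5 + 2 · -3 = -1
p(-3) = ⊕ of these = min[-2, 1, -1] = -2.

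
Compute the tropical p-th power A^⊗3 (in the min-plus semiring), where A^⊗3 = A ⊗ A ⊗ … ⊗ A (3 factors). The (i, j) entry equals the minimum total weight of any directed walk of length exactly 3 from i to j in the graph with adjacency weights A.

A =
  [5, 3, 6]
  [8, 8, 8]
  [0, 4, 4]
A^⊗3 =
  [10, 9, 12]
  [12, 11, 14]
  [6, 7, 10]

Each entry (A^⊗3)_ij equals the minimum over all length-3 walks i = v_0 → v_1 → … → v_3 = j of Σ_t A[v_t][v_{t+1}]. For example, for (i, j) = (0, 2) we minimise over 9 possible intermediate vertex sequences; the minimum is 12, attained along the walk 0 → 2 → 0 → 2.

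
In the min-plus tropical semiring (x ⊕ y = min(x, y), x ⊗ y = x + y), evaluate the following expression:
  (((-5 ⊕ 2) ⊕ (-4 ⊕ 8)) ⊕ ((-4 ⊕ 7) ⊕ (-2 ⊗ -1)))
(((-5 ⊕ 2) ⊕ (-4 ⊕ 8)) ⊕ ((-4 ⊕ 7) ⊕ (-2 ⊗ -1))) = -5

Expand innermost to outermost. Recall ⊕ takes the minimum of its arguments and ⊗ takes their sum. Working out the expression (((-5 ⊕ 2) ⊕ (-4 ⊕ 8)) ⊕ ((-4 ⊕ 7) ⊕ (-2 ⊗ -1))) gives -5.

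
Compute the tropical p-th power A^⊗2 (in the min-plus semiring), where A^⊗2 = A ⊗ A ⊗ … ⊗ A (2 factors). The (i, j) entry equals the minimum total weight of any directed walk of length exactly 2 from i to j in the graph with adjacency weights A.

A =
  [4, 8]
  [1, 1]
A^⊗2 =
  [8, 9]
  [2, 2]

Each entry (A^⊗2)_ij equals the minimum over all length-2 walks i = v_0 → v_1 → … → v_2 = j of Σ_t A[v_t][v_{t+1}]. For example, for (i, j) = (0, 1) we minimise over 2 possible intermediate vertex sequences; the minimum is 9, attained along the walk 0 → 1 → 1.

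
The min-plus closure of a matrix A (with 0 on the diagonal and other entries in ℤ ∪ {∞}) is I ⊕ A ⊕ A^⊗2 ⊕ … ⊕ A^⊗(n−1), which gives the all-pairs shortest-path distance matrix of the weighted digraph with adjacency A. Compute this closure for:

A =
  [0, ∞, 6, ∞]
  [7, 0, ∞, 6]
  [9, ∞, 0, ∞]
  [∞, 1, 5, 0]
Closure =
  [0, ∞, 6, ∞]
  [7, 0, 11, 6]
  [9, ∞, 0, ∞]
  [8, 1, 5, 0]

This is the Floyd-Warshall all-pairs shortest-path computation. For each intermediate vertex k = 0, 1, …, 3, update dist[i][j] ← min(dist[i][j], dist[i][k] + dist[k][j]). The final matrix gives, for each (i, j), the minimum total weight of any directed path from i to j (possibly empty when i = j).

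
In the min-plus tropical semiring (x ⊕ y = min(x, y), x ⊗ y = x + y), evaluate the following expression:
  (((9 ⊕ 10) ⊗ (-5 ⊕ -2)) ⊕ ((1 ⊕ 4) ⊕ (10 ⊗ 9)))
(((9 ⊕ 10) ⊗ (-5 ⊕ -2)) ⊕ ((1 ⊕ 4) ⊕ (10 ⊗ 9))) = 1

Expand innermost to outermost. Recall ⊕ takes the minimum of its arguments and ⊗ takes their sum. Working out the expression (((9 ⊕ 10) ⊗ (-5 ⊕ -2)) ⊕ ((1 ⊕ 4) ⊕ (10 ⊗ 9))) gives 1.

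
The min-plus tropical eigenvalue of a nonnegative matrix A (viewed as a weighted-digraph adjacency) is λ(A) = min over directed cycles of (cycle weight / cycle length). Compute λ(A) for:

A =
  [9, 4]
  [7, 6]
λ(A) = 11/2

Enumerate directed cycles and compute their means (weight / length). Sample:
  cycle 0 → 0: weight = 9, length = 1, mean = 9/1 ≈ 9.000
  cycle 1 → 1: weight = 6, length = 1, mean = 6/1 ≈ 6.000
  cycle 0 → 1 → 0: weight = 11, length = 2, mean = 11/2 ≈ 5.500
  cycle 1 → 0 → 1: weight = 11, length = 2, mean = 11/2 ≈ 5.500
Minimum mean = 5.500, attained e.g. along the cycle 0 → 1 → 0 with weight 11 and length 2. So λ(A) = 11/2 = 11/2.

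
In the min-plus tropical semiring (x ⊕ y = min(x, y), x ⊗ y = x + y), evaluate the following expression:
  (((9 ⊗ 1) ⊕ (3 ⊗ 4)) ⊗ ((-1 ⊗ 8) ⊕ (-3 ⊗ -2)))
(((9 ⊗ 1) ⊕ (3 ⊗ 4)) ⊗ ((-1 ⊗ 8) ⊕ (-3 ⊗ -2))) = 2

Expand innermost to outermost. Recall ⊕ takes the minimum of its arguments and ⊗ takes their sum. Working out the expression (((9 ⊗ 1) ⊕ (3 ⊗ 4)) ⊗ ((-1 ⊗ 8) ⊕ (-3 ⊗ -2))) gives 2.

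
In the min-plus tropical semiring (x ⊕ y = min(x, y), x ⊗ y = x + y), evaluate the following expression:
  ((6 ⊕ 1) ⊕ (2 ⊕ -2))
((6 ⊕ 1) ⊕ (2 ⊕ -2)) = -2

Expand innermost to outermost. Recall ⊕ takes the minimum of its arguments and ⊗ takes their sum. Working out the expression ((6 ⊕ 1) ⊕ (2 ⊕ -2)) gives -2.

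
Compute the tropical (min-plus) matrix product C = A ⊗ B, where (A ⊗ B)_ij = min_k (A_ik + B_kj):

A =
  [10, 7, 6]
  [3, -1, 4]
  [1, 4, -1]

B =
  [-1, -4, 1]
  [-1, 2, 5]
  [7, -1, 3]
A ⊗ B =
  [6, 5, 9]
  [-2, -1, 4]
  [0, -3, 2]

Apply the min-plus product entry-by-entry:
  C[0][0] = min over k of (A[0][0] + B[0][0] = 10 + -1 = 9, A[0][1] + B[1][0] = 7 + -1 = 6, A[0][2] + B[2][0] = 6 + 7 = 13) = 6 (attained at k = 1)
  C[0][1] = min over k of (A[0][0] + B[0][1] = 10 + -4 = 6, A[0][1] + B[1][1] = 7 + 2 = 9, A[0][2] + B[2][1] = 6 + -1 = 5) = 5 (attained at k = 2)
  C[0][2] = min over k of (A[0][0] + B[0][2] = 10 + 1 = 11, A[0][1] + B[1][2] = 7 + 5 = 12, A[0][2] + B[2][2] = 6 + 3 = 9) = 9 (attained at k = 2)
  C[1][0] = min over k of (A[1][0] + B[0][0] = 3 + -1 = 2, A[1][1] + B[1][0] = -1 + -1 = -2, A[1][2] + B[2][0] = 4 + 7 = 11) = -2 (attained at k = 1)
  C[1][1] = min over k of (A[1][0] + B[0][1] = 3 + -4 = -1, A[1][1] + B[1][1] = -1 + 2 = 1, A[1][2] + B[2][1] = 4 + -1 = 3) = -1 (attained at k = 0)
  C[1][2] = min over k of (A[1][0] + B[0][2] = 3 + 1 = 4, A[1][1] + B[1][2] = -1 + 5 = 4, A[1][2] + B[2][2] = 4 + 3 = 7) = 4 (attained at k = 0)
  C[2][0] = min over k of (A[2][0] + B[0][0] = 1 + -1 = 0, A[2][1] + B[1][0] = 4 + -1 = 3, A[2][2] + B[2][0] = -1 + 7 = 6) = 0 (attained at k = 0)
  C[2][1] = min over k of (A[2][0] + B[0][1] = 1 + -4 = -3, A[2][1] + B[1][1] = 4 + 2 = 6, A[2][2] + B[2][1] = -1 + -1 = -2) = -3 (attained at k = 0)
  C[2][2] = min over k of (A[2][0] + B[0][2] = 1 + 1 = 2, A[2][1] + B[1][2] = 4 + 5 = 9, A[2][2] + B[2][2] = -1 + 3 = 2) = 2 (attained at k = 0)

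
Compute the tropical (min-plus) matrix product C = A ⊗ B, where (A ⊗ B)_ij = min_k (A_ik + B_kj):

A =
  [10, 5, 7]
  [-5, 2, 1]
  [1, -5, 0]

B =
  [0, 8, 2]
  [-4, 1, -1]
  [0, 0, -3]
A ⊗ B =
  [1, 6, 4]
  [-5, 1, -3]
  [-9, -4, -6]

Apply the min-plus product entry-by-entry:
  C[0][0] = min over k of (A[0][0] + B[0][0] = 10 + 0 = 10, A[0][1] + B[1][0] = 5 + -4 = 1, A[0][2] + B[2][0] = 7 + 0 = 7) = 1 (attained at k = 1)
  C[0][1] = min over k of (A[0][0] + B[0][1] = 10 + 8 = 18, A[0][1] + B[1][1] = 5 + 1 = 6, A[0][2] + B[2][1] = 7 + 0 = 7) = 6 (attained at k = 1)
  C[0][2] = min over k of (A[0][0] + B[0][2] = 10 + 2 = 12, A[0][1] + B[1][2] = 5 + -1 = 4, A[0][2] + B[2][2] = 7 + -3 = 4) = 4 (attained at k = 1)
  C[1][0] = min over k of (A[1][0] + B[0][0] = -5 + 0 = -5, A[1][1] + B[1][0] = 2 + -4 = -2, A[1][2] + B[2][0] = 1 + 0 = 1) = -5 (attained at k = 0)
  C[1][1] = min over k of (A[1][0] + B[0][1] = -5 + 8 = 3, A[1][1] + B[1][1] = 2 + 1 = 3, A[1][2] + B[2][1] = 1 + 0 = 1) = 1 (attained at k = 2)
  C[1][2] = min over k of (A[1][0] + B[0][2] = -5 + 2 = -3, A[1][1] + B[1][2] = 2 + -1 = 1, A[1][2] + B[2][2] = 1 + -3 = -2) = -3 (attained at k = 0)
  C[2][0] = min over k of (A[2][0] + B[0][0] = 1 + 0 = 1, A[2][1] + B[1][0] = -5 + -4 = -9, A[2][2] + B[2][0] = 0 + 0 = 0) = -9 (attained at k = 1)
  C[2][1] = min over k of (A[2][0] + B[0][1] = 1 + 8 = 9, A[2][1] + B[1][1] = -5 + 1 = -4, A[2][2] + B[2][1] = 0 + 0 = 0) = -4 (attained at k = 1)
  C[2][2] = min over k of (A[2][0] + B[0][2] = 1 + 2 = 3, A[2][1] + B[1][2] = -5 + -1 = -6, A[2][2] + B[2][2] = 0 + -3 = -3) = -6 (attained at k = 1)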